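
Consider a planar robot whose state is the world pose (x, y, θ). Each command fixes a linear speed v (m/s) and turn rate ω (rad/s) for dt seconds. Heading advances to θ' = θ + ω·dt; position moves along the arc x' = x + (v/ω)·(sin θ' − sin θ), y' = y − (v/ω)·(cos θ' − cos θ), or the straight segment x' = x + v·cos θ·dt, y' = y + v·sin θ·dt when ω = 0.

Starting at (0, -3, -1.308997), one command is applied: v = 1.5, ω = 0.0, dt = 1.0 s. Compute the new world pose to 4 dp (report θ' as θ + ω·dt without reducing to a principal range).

θ' = -1.3090 + 0.0·1.0 = -1.3090
ω = 0 → straight: x' = 0 + 1.5·cos(-1.3090)·1.0 = 0.3882
y' = -3 + 1.5·sin(-1.3090)·1.0 = -4.4489

(0.3882, -4.4489, -1.3090)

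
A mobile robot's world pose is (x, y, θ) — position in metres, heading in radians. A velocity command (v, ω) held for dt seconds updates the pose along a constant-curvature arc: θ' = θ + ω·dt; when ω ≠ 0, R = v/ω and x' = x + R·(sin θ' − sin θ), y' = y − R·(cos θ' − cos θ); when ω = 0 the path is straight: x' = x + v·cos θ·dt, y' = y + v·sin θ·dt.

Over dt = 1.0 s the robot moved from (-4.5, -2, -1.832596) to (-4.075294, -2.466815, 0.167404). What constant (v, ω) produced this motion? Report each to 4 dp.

v = 0.7500, ω = 2.0000

Δθ = 0.167404 − -1.832596 = 2.000000
ω = Δθ/dt = 2.000000/1.0 = 2.0000
R = −Δy/(cos θ' − cos θ) = 0.3750
v = R·ω = 0.3750·2.0000 = 0.7500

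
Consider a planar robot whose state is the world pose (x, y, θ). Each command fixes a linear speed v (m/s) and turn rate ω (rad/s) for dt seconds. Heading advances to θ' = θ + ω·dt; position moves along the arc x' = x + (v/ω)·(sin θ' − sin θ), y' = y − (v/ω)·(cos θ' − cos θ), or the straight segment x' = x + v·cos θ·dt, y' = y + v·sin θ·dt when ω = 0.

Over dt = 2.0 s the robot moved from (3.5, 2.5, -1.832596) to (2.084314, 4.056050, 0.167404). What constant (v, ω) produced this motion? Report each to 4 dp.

Δθ = 0.167404 − -1.832596 = 2.000000
ω = Δθ/dt = 2.000000/2.0 = 1.0000
R = −Δy/(cos θ' − cos θ) = -1.2500
v = R·ω = -1.2500·1.0000 = -1.2500

v = -1.2500, ω = 1.0000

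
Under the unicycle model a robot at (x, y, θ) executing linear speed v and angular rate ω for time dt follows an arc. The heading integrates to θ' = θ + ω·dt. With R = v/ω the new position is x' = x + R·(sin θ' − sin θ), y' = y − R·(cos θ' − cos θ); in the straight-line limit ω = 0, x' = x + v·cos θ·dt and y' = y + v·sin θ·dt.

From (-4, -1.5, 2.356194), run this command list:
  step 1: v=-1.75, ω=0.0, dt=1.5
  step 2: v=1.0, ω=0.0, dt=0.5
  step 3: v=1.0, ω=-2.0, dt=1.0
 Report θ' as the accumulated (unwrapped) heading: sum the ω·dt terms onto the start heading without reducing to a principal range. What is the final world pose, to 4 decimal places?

(-2.3182, -2.1804, 0.3562)

step 1: θ'=2.3562 (straight) → pose (-2.1438, -3.3562, 2.3562)
step 2: θ'=2.3562 (straight) → pose (-2.4974, -3.0026, 2.3562)
step 3: θ'=0.3562 (R=-0.5000) → pose (-2.3182, -2.1804, 0.3562)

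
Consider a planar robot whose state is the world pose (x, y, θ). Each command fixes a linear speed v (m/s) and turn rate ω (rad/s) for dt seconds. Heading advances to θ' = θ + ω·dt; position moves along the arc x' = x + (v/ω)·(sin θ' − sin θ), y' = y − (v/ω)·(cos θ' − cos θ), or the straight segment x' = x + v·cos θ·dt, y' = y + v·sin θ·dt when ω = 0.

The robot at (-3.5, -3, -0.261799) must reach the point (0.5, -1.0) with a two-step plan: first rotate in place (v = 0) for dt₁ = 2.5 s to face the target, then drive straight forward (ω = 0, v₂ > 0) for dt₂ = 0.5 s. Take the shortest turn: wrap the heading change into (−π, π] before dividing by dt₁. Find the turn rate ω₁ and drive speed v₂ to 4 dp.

ω₁ = 0.2902, v₂ = 8.9443

heading to target = atan2(-1−-3, 0.5−-3.5) = 0.4636
Δθ = wrap(0.4636 − -0.2618) = 0.7254; ω₁ = Δθ/dt₁ = 0.2902
distance = √((0.5−-3.5)² + (-1−-3)²) = 4.4721; v₂ = distance/dt₂ = 8.9443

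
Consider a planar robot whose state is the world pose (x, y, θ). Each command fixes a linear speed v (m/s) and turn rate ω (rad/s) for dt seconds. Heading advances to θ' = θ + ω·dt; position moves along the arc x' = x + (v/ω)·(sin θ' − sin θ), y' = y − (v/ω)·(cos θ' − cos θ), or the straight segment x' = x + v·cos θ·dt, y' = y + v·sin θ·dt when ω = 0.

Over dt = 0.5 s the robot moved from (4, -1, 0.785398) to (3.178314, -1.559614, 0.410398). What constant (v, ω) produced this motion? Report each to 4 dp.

v = -2.0000, ω = -0.7500

Δθ = 0.410398 − 0.785398 = -0.375000
ω = Δθ/dt = -0.375000/0.5 = -0.7500
R = Δx/(sin θ' − sin θ) = 2.6667
v = R·ω = 2.6667·-0.7500 = -2.0000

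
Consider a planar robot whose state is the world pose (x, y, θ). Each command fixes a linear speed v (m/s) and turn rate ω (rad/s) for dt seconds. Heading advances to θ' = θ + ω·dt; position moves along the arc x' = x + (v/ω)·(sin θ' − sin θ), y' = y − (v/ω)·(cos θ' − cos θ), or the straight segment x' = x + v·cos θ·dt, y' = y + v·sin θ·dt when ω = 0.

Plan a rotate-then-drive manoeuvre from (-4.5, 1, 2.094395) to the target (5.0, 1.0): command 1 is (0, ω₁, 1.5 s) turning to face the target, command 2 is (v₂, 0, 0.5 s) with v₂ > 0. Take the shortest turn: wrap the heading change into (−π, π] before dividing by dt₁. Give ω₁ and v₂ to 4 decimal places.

heading to target = atan2(1−1, 5−-4.5) = 0.0000
Δθ = wrap(0.0000 − 2.0944) = -2.0944; ω₁ = Δθ/dt₁ = -1.3963
distance = √((5−-4.5)² + (1−1)²) = 9.5000; v₂ = distance/dt₂ = 19.0000

ω₁ = -1.3963, v₂ = 19.0000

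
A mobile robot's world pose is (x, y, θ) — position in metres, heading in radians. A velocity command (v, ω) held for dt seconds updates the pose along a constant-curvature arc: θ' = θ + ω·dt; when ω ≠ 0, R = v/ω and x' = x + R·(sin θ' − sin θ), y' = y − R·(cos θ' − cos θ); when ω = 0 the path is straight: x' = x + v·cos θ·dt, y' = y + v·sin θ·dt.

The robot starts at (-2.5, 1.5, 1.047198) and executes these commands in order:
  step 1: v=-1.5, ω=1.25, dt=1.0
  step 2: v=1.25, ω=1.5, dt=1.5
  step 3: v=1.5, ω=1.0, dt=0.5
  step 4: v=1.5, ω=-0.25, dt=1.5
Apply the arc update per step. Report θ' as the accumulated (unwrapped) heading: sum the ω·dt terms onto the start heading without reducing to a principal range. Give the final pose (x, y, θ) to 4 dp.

(-3.4116, -3.2656, 4.6722)

step 1: θ'=2.2972 (R=-1.2000) → pose (-2.3579, 0.1030, 2.2972)
step 2: θ'=4.5472 (R=0.8333) → pose (-3.8028, -0.3135, 4.5472)
step 3: θ'=5.0472 (R=1.5000) → pose (-3.7399, -1.0530, 5.0472)
step 4: θ'=4.6722 (R=-6.0000) → pose (-3.4116, -3.2656, 4.6722)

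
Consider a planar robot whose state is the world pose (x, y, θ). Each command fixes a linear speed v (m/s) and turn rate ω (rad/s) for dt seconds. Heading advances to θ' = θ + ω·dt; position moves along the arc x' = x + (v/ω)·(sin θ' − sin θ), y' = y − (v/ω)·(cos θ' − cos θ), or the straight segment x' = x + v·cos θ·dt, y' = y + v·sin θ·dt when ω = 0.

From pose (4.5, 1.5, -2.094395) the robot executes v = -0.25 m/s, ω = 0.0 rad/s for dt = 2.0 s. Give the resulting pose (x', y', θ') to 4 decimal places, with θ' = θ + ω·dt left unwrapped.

θ' = -2.0944 + 0.0·2.0 = -2.0944
ω = 0 → straight: x' = 4.5 + -0.25·cos(-2.0944)·2.0 = 4.7500
y' = 1.5 + -0.25·sin(-2.0944)·2.0 = 1.9330

(4.7500, 1.9330, -2.0944)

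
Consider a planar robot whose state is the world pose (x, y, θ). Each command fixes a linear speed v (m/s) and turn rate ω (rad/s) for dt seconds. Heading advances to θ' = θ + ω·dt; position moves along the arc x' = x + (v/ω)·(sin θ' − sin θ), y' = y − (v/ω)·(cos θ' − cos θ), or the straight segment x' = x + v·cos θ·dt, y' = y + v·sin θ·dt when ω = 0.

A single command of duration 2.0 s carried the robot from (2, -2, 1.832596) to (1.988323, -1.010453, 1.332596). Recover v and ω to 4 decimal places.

v = 0.5000, ω = -0.2500

Δθ = 1.332596 − 1.832596 = -0.500000
ω = Δθ/dt = -0.500000/2.0 = -0.2500
R = −Δy/(cos θ' − cos θ) = -2.0000
v = R·ω = -2.0000·-0.2500 = 0.5000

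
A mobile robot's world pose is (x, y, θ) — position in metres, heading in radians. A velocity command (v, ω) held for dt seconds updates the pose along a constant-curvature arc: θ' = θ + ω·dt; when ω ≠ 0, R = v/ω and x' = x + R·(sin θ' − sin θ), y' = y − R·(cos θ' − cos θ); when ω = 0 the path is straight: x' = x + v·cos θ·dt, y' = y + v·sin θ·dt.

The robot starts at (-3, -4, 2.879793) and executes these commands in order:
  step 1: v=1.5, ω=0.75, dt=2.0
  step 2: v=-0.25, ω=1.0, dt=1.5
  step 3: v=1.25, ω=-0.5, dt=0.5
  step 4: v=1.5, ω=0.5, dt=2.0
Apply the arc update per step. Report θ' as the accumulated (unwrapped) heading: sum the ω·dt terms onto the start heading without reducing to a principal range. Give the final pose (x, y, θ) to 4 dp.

(-2.1651, -5.7211, 6.6298)

step 1: θ'=4.3798 (R=2.0000) → pose (-5.4080, -5.2789, 4.3798)
step 2: θ'=5.8798 (R=-0.2500) → pose (-5.5462, -4.9673, 5.8798)
step 3: θ'=5.6298 (R=-2.5000) → pose (-5.0078, -5.2816, 5.6298)
step 4: θ'=6.6298 (R=3.0000) → pose (-2.1651, -5.7211, 6.6298)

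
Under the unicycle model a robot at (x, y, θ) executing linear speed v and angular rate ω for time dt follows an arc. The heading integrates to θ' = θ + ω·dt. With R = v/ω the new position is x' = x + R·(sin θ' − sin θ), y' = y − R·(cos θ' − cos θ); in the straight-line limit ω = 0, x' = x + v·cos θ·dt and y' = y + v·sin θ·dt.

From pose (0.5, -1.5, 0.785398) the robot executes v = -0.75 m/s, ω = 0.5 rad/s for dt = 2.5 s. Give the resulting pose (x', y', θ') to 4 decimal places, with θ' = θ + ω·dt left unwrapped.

(0.2197, -3.2328, 2.0354)

θ' = 0.7854 + 0.5·2.5 = 2.0354
R = v/ω = -0.75/0.5 = -1.5000
x' = 0.5 + -1.5000·(sin 2.0354 − sin 0.7854) = 0.2197
y' = -1.5 − -1.5000·(cos 2.0354 − cos 0.7854) = -3.2328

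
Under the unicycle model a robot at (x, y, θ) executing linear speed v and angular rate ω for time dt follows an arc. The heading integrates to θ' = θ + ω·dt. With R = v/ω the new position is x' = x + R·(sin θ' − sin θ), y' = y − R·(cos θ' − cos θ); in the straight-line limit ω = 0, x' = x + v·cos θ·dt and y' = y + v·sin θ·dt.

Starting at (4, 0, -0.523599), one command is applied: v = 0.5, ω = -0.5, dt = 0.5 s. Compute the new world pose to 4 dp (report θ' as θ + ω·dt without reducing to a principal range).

(4.1987, -0.1506, -0.7736)

θ' = -0.5236 + -0.5·0.5 = -0.7736
R = v/ω = 0.5/-0.5 = -1.0000
x' = 4 + -1.0000·(sin -0.7736 − sin -0.5236) = 4.1987
y' = 0 − -1.0000·(cos -0.7736 − cos -0.5236) = -0.1506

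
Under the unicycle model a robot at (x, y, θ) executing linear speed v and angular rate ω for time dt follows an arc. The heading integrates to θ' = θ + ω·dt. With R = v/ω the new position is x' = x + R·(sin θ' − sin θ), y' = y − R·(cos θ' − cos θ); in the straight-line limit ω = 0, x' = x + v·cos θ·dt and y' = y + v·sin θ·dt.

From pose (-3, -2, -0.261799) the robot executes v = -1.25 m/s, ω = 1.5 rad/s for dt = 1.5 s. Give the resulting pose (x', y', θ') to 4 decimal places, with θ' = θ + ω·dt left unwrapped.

θ' = -0.2618 + 1.5·1.5 = 1.9882
R = v/ω = -1.25/1.5 = -0.8333
x' = -3 + -0.8333·(sin 1.9882 − sin -0.2618) = -3.9775
y' = -2 − -0.8333·(cos 1.9882 − cos -0.2618) = -3.1428

(-3.9775, -3.1428, 1.9882)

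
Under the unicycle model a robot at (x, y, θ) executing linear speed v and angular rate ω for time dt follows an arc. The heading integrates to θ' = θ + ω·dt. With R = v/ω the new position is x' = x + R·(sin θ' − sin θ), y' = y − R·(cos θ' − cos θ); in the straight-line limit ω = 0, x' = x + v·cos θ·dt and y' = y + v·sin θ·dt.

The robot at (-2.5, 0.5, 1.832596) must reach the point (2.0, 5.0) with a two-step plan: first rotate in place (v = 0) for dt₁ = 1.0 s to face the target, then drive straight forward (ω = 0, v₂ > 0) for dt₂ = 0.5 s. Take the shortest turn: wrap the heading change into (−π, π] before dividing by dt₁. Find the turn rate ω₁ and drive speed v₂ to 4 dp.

ω₁ = -1.0472, v₂ = 12.7279

heading to target = atan2(5−0.5, 2−-2.5) = 0.7854
Δθ = wrap(0.7854 − 1.8326) = -1.0472; ω₁ = Δθ/dt₁ = -1.0472
distance = √((2−-2.5)² + (5−0.5)²) = 6.3640; v₂ = distance/dt₂ = 12.7279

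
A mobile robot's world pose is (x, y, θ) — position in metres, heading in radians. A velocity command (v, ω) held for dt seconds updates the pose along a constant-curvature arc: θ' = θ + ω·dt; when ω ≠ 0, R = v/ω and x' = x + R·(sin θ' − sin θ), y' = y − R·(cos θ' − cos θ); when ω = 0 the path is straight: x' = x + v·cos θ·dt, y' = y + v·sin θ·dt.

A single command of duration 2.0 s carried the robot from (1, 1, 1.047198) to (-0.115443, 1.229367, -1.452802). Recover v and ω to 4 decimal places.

Δθ = -1.452802 − 1.047198 = -2.500000
ω = Δθ/dt = -2.500000/2.0 = -1.2500
R = Δx/(sin θ' − sin θ) = 0.6000
v = R·ω = 0.6000·-1.2500 = -0.7500

v = -0.7500, ω = -1.2500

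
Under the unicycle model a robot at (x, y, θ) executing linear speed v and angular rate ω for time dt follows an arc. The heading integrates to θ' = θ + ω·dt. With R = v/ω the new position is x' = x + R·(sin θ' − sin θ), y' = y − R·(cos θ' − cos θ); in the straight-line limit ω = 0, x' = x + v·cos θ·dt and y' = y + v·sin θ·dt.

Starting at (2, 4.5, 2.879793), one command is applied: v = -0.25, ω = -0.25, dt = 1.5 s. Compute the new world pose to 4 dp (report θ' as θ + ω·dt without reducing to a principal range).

θ' = 2.8798 + -0.25·1.5 = 2.5048
R = v/ω = -0.25/-0.25 = 1.0000
x' = 2 + 1.0000·(sin 2.5048 − sin 2.8798) = 2.3358
y' = 4.5 − 1.0000·(cos 2.5048 − cos 2.8798) = 4.3381

(2.3358, 4.3381, 2.5048)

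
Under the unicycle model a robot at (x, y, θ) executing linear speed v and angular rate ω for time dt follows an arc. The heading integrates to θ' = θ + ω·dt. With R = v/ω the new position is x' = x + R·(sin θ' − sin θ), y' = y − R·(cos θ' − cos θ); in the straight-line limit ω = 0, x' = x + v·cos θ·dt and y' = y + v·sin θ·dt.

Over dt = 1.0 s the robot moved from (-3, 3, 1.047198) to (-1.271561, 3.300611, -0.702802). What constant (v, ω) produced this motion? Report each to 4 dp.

v = 2.0000, ω = -1.7500

Δθ = -0.702802 − 1.047198 = -1.750000
ω = Δθ/dt = -1.750000/1.0 = -1.7500
R = Δx/(sin θ' − sin θ) = -1.1429
v = R·ω = -1.1429·-1.7500 = 2.0000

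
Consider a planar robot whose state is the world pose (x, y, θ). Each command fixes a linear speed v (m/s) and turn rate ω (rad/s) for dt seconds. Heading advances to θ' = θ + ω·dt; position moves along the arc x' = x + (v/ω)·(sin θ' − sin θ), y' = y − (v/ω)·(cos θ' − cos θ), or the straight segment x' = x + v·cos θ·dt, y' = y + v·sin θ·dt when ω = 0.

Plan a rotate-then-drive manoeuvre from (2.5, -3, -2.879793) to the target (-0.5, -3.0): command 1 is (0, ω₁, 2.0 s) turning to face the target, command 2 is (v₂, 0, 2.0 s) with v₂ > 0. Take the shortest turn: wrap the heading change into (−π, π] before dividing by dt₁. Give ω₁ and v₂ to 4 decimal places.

ω₁ = -0.1309, v₂ = 1.5000

heading to target = atan2(-3−-3, -0.5−2.5) = 3.1416
Δθ = wrap(3.1416 − -2.8798) = -0.2618; ω₁ = Δθ/dt₁ = -0.1309
distance = √((-0.5−2.5)² + (-3−-3)²) = 3.0000; v₂ = distance/dt₂ = 1.5000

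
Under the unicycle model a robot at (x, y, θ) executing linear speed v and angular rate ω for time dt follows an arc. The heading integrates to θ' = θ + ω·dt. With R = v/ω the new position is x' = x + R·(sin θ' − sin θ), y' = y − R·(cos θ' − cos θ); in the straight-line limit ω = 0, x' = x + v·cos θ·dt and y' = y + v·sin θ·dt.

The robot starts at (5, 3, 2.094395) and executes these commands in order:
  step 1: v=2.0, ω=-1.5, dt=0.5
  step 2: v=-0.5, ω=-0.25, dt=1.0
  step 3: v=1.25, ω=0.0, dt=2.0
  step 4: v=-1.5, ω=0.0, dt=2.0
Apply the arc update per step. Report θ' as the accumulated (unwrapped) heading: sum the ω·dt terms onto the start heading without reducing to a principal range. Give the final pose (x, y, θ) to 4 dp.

step 1: θ'=1.3444 (R=-1.3333) → pose (4.8554, 3.9660, 1.3444)
step 2: θ'=1.0944 (R=2.0000) → pose (4.6837, 3.4977, 1.0944)
step 3: θ'=1.0944 (straight) → pose (5.8302, 5.7194, 1.0944)
step 4: θ'=1.0944 (straight) → pose (4.4544, 3.0534, 1.0944)

(4.4544, 3.0534, 1.0944)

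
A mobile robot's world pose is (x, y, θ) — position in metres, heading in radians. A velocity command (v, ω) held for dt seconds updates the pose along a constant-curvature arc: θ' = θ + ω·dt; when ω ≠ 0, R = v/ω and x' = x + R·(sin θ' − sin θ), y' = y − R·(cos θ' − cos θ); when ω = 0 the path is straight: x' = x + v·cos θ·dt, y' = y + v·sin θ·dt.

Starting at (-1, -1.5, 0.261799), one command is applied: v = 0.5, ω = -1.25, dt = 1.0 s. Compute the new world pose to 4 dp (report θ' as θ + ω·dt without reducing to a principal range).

θ' = 0.2618 + -1.25·1.0 = -0.9882
R = v/ω = 0.5/-1.25 = -0.4000
x' = -1 + -0.4000·(sin -0.9882 − sin 0.2618) = -0.5625
y' = -1.5 − -0.4000·(cos -0.9882 − cos 0.2618) = -1.6663

(-0.5625, -1.6663, -0.9882)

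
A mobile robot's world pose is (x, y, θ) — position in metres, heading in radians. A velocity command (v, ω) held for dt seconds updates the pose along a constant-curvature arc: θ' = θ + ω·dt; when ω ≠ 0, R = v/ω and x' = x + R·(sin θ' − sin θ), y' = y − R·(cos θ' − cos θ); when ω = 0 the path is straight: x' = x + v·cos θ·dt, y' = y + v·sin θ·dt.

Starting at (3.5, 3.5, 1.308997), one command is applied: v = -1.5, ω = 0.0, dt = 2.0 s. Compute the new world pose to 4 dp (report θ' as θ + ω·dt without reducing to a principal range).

θ' = 1.3090 + 0.0·2.0 = 1.3090
ω = 0 → straight: x' = 3.5 + -1.5·cos(1.3090)·2.0 = 2.7235
y' = 3.5 + -1.5·sin(1.3090)·2.0 = 0.6022

(2.7235, 0.6022, 1.3090)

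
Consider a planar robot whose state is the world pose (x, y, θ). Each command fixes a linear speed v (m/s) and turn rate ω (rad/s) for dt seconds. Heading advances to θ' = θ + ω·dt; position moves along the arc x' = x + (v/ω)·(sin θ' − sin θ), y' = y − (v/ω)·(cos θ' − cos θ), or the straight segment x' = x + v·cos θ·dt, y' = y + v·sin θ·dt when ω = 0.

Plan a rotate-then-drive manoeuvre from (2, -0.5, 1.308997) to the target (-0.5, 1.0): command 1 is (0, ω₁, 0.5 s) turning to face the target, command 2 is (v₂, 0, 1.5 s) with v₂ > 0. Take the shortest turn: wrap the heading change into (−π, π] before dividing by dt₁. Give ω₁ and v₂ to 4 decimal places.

ω₁ = 2.5844, v₂ = 1.9437

heading to target = atan2(1−-0.5, -0.5−2) = 2.6012
Δθ = wrap(2.6012 − 1.3090) = 1.2922; ω₁ = Δθ/dt₁ = 2.5844
distance = √((-0.5−2)² + (1−-0.5)²) = 2.9155; v₂ = distance/dt₂ = 1.9437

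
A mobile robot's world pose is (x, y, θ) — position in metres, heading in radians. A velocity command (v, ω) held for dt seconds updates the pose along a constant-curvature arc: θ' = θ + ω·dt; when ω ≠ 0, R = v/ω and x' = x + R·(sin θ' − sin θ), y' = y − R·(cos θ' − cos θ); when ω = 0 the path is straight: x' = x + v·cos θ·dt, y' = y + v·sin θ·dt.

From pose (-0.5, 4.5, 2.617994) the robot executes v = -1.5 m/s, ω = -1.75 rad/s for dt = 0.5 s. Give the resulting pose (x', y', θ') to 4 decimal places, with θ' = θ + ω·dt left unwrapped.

θ' = 2.6180 + -1.75·0.5 = 1.7430
R = v/ω = -1.5/-1.75 = 0.8571
x' = -0.5 + 0.8571·(sin 1.7430 − sin 2.6180) = -0.0841
y' = 4.5 − 0.8571·(cos 1.7430 − cos 2.6180) = 3.9046

(-0.0841, 3.9046, 1.7430)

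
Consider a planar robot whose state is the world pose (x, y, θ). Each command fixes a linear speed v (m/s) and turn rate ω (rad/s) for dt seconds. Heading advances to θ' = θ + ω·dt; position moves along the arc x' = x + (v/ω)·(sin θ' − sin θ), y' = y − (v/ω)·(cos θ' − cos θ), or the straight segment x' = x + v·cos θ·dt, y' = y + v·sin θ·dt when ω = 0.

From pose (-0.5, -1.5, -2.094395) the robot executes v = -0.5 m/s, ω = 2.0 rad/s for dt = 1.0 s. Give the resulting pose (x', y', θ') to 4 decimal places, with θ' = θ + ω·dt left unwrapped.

(-0.6929, -1.1261, -0.0944)

θ' = -2.0944 + 2.0·1.0 = -0.0944
R = v/ω = -0.5/2.0 = -0.2500
x' = -0.5 + -0.2500·(sin -0.0944 − sin -2.0944) = -0.6929
y' = -1.5 − -0.2500·(cos -0.0944 − cos -2.0944) = -1.1261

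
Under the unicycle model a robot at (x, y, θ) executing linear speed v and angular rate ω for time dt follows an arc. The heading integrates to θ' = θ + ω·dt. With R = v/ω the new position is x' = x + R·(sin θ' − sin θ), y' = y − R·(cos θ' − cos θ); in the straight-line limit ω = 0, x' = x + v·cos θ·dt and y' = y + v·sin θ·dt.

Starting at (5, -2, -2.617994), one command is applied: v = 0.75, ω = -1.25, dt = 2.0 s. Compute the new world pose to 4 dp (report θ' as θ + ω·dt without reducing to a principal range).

(4.1487, -1.2436, -5.1180)

θ' = -2.6180 + -1.25·2.0 = -5.1180
R = v/ω = 0.75/-1.25 = -0.6000
x' = 5 + -0.6000·(sin -5.1180 − sin -2.6180) = 4.1487
y' = -2 − -0.6000·(cos -5.1180 − cos -2.6180) = -1.2436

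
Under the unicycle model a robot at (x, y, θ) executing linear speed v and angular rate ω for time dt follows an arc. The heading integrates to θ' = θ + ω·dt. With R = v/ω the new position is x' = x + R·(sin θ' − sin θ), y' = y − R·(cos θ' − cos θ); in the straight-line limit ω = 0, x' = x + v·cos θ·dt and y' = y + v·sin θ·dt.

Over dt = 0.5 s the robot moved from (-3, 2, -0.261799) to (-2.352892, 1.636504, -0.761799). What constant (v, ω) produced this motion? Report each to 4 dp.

Δθ = -0.761799 − -0.261799 = -0.500000
ω = Δθ/dt = -0.500000/0.5 = -1.0000
R = Δx/(sin θ' − sin θ) = -1.5000
v = R·ω = -1.5000·-1.0000 = 1.5000

v = 1.5000, ω = -1.0000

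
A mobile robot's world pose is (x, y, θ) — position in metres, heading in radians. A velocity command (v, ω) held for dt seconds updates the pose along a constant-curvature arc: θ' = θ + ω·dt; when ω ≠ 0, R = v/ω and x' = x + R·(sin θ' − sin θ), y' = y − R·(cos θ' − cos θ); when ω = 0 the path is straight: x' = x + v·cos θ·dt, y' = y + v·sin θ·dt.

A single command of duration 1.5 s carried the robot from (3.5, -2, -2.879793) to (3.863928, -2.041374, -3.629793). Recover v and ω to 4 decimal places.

Δθ = -3.629793 − -2.879793 = -0.750000
ω = Δθ/dt = -0.750000/1.5 = -0.5000
R = Δx/(sin θ' − sin θ) = 0.5000
v = R·ω = 0.5000·-0.5000 = -0.2500

v = -0.2500, ω = -0.5000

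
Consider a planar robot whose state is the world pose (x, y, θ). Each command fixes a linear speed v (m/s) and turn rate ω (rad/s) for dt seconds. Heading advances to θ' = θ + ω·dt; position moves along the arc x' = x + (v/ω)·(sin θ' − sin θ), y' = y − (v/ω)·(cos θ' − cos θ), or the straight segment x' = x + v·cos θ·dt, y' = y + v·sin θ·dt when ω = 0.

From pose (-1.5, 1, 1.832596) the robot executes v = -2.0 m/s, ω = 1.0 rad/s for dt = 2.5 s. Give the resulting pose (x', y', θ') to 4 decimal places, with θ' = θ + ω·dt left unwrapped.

(2.2893, 0.7762, 4.3326)

θ' = 1.8326 + 1.0·2.5 = 4.3326
R = v/ω = -2.0/1.0 = -2.0000
x' = -1.5 + -2.0000·(sin 4.3326 − sin 1.8326) = 2.2893
y' = 1 − -2.0000·(cos 4.3326 − cos 1.8326) = 0.7762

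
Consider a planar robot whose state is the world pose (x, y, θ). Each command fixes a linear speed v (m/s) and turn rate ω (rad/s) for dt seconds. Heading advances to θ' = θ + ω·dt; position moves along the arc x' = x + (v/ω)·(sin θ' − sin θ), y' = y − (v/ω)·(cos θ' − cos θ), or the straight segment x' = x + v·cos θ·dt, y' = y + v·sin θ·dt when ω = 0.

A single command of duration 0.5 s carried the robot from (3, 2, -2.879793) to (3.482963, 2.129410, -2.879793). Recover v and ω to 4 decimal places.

Δθ = -2.879793 − -2.879793 = 0.000000
ω = Δθ/dt = 0.000000/0.5 = 0.0000
ω = 0 → v = (Δx·cos θ + Δy·sin θ)/dt = -1.0000

v = -1.0000, ω = 0.0000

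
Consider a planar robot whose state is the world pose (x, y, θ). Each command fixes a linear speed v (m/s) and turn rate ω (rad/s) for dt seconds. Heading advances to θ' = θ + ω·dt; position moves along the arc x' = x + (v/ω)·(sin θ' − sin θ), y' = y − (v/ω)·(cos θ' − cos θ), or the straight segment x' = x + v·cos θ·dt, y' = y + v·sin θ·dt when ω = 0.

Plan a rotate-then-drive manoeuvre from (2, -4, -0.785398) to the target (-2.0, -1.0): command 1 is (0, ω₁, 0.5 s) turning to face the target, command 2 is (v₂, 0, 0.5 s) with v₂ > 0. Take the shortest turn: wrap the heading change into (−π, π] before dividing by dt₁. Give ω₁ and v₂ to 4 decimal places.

heading to target = atan2(-1−-4, -2−2) = 2.4981
Δθ = wrap(2.4981 − -0.7854) = -2.9997; ω₁ = Δθ/dt₁ = -5.9994
distance = √((-2−2)² + (-1−-4)²) = 5.0000; v₂ = distance/dt₂ = 10.0000

ω₁ = -5.9994, v₂ = 10.0000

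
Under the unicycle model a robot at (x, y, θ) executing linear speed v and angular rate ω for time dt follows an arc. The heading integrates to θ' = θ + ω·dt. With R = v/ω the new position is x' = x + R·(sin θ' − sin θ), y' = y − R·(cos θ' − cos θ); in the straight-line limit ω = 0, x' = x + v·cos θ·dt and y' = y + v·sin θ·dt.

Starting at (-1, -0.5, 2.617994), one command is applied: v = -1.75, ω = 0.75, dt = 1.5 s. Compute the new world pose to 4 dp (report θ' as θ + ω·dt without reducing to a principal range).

θ' = 2.6180 + 0.75·1.5 = 3.7430
R = v/ω = -1.75/0.75 = -2.3333
x' = -1 + -2.3333·(sin 3.7430 − sin 2.6180) = 1.4869
y' = -0.5 − -2.3333·(cos 3.7430 − cos 2.6180) = -0.4032

(1.4869, -0.4032, 3.7430)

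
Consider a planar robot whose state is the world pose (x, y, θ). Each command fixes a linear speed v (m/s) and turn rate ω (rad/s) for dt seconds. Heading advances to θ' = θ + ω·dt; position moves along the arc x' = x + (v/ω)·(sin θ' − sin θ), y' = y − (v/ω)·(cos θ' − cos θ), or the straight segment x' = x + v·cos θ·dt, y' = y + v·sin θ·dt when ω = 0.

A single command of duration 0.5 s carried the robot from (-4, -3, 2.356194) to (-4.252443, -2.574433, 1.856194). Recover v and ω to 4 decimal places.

Δθ = 1.856194 − 2.356194 = -0.500000
ω = Δθ/dt = -0.500000/0.5 = -1.0000
R = −Δy/(cos θ' − cos θ) = -1.0000
v = R·ω = -1.0000·-1.0000 = 1.0000

v = 1.0000, ω = -1.0000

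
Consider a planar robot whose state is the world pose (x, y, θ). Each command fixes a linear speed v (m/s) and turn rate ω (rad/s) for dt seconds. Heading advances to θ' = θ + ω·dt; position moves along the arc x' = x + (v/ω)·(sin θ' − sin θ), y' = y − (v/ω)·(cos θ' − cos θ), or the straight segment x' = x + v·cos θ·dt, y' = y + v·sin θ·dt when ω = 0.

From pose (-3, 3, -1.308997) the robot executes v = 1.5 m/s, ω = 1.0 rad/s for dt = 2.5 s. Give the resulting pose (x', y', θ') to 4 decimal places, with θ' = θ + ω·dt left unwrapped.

(-0.1580, 2.8321, 1.1910)

θ' = -1.3090 + 1.0·2.5 = 1.1910
R = v/ω = 1.5/1.0 = 1.5000
x' = -3 + 1.5000·(sin 1.1910 − sin -1.3090) = -0.1580
y' = 3 − 1.5000·(cos 1.1910 − cos -1.3090) = 2.8321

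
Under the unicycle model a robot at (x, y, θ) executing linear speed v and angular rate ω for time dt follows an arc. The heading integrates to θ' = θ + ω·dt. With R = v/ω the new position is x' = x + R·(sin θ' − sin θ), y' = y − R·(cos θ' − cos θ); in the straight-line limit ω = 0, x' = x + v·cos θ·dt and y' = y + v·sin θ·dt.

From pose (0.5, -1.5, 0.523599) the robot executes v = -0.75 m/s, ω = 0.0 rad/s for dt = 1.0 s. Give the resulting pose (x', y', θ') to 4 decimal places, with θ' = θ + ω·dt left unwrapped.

θ' = 0.5236 + 0.0·1.0 = 0.5236
ω = 0 → straight: x' = 0.5 + -0.75·cos(0.5236)·1.0 = -0.1495
y' = -1.5 + -0.75·sin(0.5236)·1.0 = -1.8750

(-0.1495, -1.8750, 0.5236)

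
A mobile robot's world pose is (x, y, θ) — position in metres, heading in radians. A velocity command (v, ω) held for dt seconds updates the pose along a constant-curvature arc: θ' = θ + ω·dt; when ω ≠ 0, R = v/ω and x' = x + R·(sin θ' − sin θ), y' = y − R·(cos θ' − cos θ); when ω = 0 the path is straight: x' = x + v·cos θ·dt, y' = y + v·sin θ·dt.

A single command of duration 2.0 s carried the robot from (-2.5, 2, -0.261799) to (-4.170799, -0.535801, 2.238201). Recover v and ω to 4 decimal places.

v = -2.0000, ω = 1.2500

Δθ = 2.238201 − -0.261799 = 2.500000
ω = Δθ/dt = 2.500000/2.0 = 1.2500
R = −Δy/(cos θ' − cos θ) = -1.6000
v = R·ω = -1.6000·1.2500 = -2.0000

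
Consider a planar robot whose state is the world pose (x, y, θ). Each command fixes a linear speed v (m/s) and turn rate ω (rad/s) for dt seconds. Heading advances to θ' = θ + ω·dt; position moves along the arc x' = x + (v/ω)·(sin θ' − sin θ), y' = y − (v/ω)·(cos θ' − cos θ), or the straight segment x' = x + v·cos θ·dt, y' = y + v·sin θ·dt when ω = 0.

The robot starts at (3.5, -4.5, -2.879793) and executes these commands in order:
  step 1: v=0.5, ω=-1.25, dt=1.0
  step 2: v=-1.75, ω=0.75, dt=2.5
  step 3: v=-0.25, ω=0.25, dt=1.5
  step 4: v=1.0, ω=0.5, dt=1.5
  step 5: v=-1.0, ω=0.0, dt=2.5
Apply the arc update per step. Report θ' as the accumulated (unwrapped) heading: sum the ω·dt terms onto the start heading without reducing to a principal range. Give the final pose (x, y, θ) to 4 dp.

step 1: θ'=-4.1298 (R=-0.4000) → pose (3.0625, -4.3337, -4.1298)
step 2: θ'=-2.2548 (R=-2.3333) → pose (6.8193, -4.5243, -2.2548)
step 3: θ'=-1.8798 (R=-1.0000) → pose (6.9969, -4.1966, -1.8798)
step 4: θ'=-1.1298 (R=2.0000) → pose (7.0936, -5.6585, -1.1298)
step 5: θ'=-1.1298 (straight) → pose (6.0264, -3.3976, -1.1298)

(6.0264, -3.3976, -1.1298)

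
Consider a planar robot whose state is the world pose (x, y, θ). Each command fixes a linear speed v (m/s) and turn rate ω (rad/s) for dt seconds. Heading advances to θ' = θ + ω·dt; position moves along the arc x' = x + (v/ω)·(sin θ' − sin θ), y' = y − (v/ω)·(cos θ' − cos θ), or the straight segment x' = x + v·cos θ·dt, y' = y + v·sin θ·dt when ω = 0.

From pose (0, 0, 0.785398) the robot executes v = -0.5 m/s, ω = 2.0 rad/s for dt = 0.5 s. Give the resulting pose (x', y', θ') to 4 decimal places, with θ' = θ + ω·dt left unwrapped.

(-0.0675, -0.2300, 1.7854)

θ' = 0.7854 + 2.0·0.5 = 1.7854
R = v/ω = -0.5/2.0 = -0.2500
x' = 0 + -0.2500·(sin 1.7854 − sin 0.7854) = -0.0675
y' = 0 − -0.2500·(cos 1.7854 − cos 0.7854) = -0.2300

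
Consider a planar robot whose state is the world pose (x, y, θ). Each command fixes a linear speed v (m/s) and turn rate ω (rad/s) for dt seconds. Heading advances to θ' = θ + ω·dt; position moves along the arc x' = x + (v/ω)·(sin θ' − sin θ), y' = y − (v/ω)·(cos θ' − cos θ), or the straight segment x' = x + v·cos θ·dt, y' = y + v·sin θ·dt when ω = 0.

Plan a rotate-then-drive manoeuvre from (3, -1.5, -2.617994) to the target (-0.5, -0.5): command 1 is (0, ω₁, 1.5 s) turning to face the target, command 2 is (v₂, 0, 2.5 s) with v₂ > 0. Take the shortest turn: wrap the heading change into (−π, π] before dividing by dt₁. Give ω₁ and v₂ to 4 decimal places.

heading to target = atan2(-0.5−-1.5, -0.5−3) = 2.8633
Δθ = wrap(2.8633 − -2.6180) = -0.8019; ω₁ = Δθ/dt₁ = -0.5346
distance = √((-0.5−3)² + (-0.5−-1.5)²) = 3.6401; v₂ = distance/dt₂ = 1.4560

ω₁ = -0.5346, v₂ = 1.4560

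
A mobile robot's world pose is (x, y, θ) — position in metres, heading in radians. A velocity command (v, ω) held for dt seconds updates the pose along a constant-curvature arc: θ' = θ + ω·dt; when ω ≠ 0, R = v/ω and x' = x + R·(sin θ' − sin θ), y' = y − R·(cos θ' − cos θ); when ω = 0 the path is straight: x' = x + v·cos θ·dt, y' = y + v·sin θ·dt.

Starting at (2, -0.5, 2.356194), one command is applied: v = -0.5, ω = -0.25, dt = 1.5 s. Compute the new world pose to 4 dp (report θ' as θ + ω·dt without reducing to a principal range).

(2.4197, -1.1163, 1.9812)

θ' = 2.3562 + -0.25·1.5 = 1.9812
R = v/ω = -0.5/-0.25 = 2.0000
x' = 2 + 2.0000·(sin 1.9812 − sin 2.3562) = 2.4197
y' = -0.5 − 2.0000·(cos 1.9812 − cos 2.3562) = -1.1163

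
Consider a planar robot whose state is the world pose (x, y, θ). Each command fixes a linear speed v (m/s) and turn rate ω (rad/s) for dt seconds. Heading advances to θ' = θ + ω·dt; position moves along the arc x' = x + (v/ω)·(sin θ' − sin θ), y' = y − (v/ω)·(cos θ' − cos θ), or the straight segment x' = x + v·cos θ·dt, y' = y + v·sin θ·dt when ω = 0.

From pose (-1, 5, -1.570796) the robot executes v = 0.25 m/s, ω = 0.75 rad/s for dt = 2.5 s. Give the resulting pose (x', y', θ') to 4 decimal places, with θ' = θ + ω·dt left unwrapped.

θ' = -1.5708 + 0.75·2.5 = 0.3042
R = v/ω = 0.25/0.75 = 0.3333
x' = -1 + 0.3333·(sin 0.3042 − sin -1.5708) = -0.5668
y' = 5 − 0.3333·(cos 0.3042 − cos -1.5708) = 4.6820

(-0.5668, 4.6820, 0.3042)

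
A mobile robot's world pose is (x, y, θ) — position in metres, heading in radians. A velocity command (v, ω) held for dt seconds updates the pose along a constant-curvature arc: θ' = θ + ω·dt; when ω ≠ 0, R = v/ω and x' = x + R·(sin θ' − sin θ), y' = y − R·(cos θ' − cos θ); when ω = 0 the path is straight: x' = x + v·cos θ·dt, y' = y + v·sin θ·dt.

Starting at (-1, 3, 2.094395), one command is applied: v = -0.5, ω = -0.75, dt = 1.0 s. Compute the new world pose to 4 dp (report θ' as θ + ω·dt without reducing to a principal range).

(-0.9277, 2.5170, 1.3444)

θ' = 2.0944 + -0.75·1.0 = 1.3444
R = v/ω = -0.5/-0.75 = 0.6667
x' = -1 + 0.6667·(sin 1.3444 − sin 2.0944) = -0.9277
y' = 3 − 0.6667·(cos 1.3444 − cos 2.0944) = 2.5170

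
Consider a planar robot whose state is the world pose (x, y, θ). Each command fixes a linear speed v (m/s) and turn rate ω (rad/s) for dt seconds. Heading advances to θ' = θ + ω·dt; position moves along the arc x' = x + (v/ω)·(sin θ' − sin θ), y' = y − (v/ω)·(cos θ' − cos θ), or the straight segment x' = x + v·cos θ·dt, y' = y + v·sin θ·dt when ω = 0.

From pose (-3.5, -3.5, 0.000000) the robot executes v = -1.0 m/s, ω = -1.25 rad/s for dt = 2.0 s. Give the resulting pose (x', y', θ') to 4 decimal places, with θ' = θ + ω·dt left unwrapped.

θ' = 0.0000 + -1.25·2.0 = -2.5000
R = v/ω = -1.0/-1.25 = 0.8000
x' = -3.5 + 0.8000·(sin -2.5000 − sin 0.0000) = -3.9788
y' = -3.5 − 0.8000·(cos -2.5000 − cos 0.0000) = -2.0591

(-3.9788, -2.0591, -2.5000)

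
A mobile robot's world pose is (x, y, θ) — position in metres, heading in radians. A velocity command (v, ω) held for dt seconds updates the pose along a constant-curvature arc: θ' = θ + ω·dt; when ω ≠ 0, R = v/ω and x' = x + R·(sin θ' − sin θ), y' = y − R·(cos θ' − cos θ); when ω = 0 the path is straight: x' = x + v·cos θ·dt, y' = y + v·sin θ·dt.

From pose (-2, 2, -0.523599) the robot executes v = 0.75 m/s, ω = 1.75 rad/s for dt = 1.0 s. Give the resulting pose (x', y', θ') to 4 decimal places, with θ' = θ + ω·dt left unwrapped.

θ' = -0.5236 + 1.75·1.0 = 1.2264
R = v/ω = 0.75/1.75 = 0.4286
x' = -2 + 0.4286·(sin 1.2264 − sin -0.5236) = -1.3823
y' = 2 − 0.4286·(cos 1.2264 − cos -0.5236) = 2.2265

(-1.3823, 2.2265, 1.2264)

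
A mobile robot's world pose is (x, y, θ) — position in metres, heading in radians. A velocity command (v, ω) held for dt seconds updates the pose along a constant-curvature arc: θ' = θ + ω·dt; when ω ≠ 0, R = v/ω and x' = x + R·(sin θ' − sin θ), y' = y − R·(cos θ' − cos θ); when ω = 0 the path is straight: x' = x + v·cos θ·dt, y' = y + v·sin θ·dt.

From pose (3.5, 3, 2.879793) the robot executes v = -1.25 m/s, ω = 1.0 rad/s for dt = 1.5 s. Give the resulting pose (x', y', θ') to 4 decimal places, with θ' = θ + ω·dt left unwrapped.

θ' = 2.8798 + 1.0·1.5 = 4.3798
R = v/ω = -1.25/1.0 = -1.2500
x' = 3.5 + -1.2500·(sin 4.3798 − sin 2.8798) = 5.0050
y' = 3 − -1.2500·(cos 4.3798 − cos 2.8798) = 3.7993

(5.0050, 3.7993, 4.3798)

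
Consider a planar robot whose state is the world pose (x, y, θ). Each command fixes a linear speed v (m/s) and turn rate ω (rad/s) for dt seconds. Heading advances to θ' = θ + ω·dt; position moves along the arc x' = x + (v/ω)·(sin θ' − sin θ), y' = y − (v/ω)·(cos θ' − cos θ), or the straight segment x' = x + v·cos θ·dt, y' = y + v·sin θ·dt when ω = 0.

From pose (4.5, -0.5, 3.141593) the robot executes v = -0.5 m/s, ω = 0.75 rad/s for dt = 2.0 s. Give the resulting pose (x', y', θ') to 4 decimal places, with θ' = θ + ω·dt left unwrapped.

(5.1650, 0.1195, 4.6416)

θ' = 3.1416 + 0.75·2.0 = 4.6416
R = v/ω = -0.5/0.75 = -0.6667
x' = 4.5 + -0.6667·(sin 4.6416 − sin 3.1416) = 5.1650
y' = -0.5 − -0.6667·(cos 4.6416 − cos 3.1416) = 0.1195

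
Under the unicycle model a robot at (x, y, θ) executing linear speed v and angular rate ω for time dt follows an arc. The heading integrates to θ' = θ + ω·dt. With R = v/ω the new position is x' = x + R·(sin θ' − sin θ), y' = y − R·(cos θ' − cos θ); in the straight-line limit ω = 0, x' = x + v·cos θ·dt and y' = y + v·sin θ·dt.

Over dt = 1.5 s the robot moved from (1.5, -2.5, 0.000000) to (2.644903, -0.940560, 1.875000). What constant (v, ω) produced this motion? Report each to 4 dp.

v = 1.5000, ω = 1.2500

Δθ = 1.875000 − 0.000000 = 1.875000
ω = Δθ/dt = 1.875000/1.5 = 1.2500
R = −Δy/(cos θ' − cos θ) = 1.2000
v = R·ω = 1.2000·1.2500 = 1.5000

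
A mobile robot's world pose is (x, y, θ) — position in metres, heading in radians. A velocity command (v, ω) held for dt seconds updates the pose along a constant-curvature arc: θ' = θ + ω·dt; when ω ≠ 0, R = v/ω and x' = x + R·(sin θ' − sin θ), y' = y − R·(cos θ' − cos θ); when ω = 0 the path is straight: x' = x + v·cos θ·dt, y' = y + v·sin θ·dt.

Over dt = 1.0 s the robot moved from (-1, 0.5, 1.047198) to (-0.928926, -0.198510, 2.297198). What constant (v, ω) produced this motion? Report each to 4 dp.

v = -0.7500, ω = 1.2500

Δθ = 2.297198 − 1.047198 = 1.250000
ω = Δθ/dt = 1.250000/1.0 = 1.2500
R = −Δy/(cos θ' − cos θ) = -0.6000
v = R·ω = -0.6000·1.2500 = -0.7500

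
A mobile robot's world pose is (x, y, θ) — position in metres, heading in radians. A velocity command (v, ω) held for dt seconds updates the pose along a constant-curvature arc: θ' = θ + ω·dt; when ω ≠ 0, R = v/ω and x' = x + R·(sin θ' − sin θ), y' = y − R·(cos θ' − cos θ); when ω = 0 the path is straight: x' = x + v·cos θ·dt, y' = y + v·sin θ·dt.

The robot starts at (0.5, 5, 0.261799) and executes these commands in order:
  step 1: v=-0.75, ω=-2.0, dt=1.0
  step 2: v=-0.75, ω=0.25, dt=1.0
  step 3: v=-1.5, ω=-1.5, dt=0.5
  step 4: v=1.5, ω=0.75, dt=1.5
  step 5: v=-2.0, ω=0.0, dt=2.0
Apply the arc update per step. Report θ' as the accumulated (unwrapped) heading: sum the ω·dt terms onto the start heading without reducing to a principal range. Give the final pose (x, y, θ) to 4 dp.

(-1.7145, 8.3405, -1.1132)

step 1: θ'=-1.7382 (R=0.3750) → pose (0.0332, 5.4247, -1.7382)
step 2: θ'=-1.4882 (R=-3.0000) → pose (0.0649, 6.1721, -1.4882)
step 3: θ'=-2.2382 (R=1.0000) → pose (0.2761, 6.8735, -2.2382)
step 4: θ'=-1.1132 (R=2.0000) → pose (0.0527, 4.7520, -1.1132)
step 5: θ'=-1.1132 (straight) → pose (-1.7145, 8.3405, -1.1132)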